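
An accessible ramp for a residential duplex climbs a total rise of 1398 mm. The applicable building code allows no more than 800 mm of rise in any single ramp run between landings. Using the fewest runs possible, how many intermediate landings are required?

1 intermediate landings

⌈1398/800⌉ = 2 ramp runs.
2 runs are separated by 1 intermediate landings.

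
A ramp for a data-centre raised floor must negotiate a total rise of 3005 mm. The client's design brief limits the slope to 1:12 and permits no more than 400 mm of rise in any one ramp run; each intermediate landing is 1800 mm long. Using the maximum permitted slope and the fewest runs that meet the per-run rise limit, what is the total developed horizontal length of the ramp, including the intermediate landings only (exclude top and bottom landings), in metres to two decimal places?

48.66 m

At most 400 each: 3005/400 = 7.51, giving 8 ramp runs. That means 7 intermediate landings.
Horizontal run for 3005 mm of rise at 1:12 is 3005 × 12 = 36060 mm.
7 intermediate landings contribute 7 × 1800 = 12600 mm.
Developed length = 36060 + 12600 = 48660 mm.
= 48.66 m.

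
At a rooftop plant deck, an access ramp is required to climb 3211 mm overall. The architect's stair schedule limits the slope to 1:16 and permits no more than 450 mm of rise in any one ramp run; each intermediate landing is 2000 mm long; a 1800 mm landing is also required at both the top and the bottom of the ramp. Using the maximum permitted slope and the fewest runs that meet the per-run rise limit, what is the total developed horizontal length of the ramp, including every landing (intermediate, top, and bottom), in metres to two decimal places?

At most 450 each: 3211/450 = 7.14, giving 8 ramp runs. That means 7 intermediate landings.
Horizontal run for 3211 mm of rise at 1:16 is 3211 × 16 = 51376 mm.
7 intermediate landings contribute 7 × 2000 = 14000 mm.
Top and bottom landings: 2 × 1800 = 3600 mm.
Total = 51376 + 14000 + 3600 = 68976 mm.
= 68.98 m.

68.98 m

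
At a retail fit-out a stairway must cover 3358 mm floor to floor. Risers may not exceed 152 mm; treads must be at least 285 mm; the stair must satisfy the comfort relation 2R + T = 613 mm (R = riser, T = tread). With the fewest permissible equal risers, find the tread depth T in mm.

321 mm

3358 / 152 = 22.09, so 23 risers are needed.
R = 3358 ÷ 23 = 146 mm.
From 2R + T = 613: T = 613 − 292 = 321 mm.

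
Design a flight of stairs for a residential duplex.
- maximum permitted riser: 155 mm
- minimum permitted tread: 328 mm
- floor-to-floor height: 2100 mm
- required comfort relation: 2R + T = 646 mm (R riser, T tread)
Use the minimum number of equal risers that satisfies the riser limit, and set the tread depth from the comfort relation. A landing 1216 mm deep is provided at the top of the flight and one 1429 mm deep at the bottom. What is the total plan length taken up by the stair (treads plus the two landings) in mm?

7143 mm

2100 / 155 = 13.55, so 14 risers are needed.
Riser R = 2100 / 14 = 150 mm, within the 155 mm limit.
T = 646 − 2·150 = 346 mm, which satisfies the 328 mm minimum.
Going = (14 − 1) × 346 = 4498 mm.
Add landings: 4498 + 1216 + 1429 = 7143 mm.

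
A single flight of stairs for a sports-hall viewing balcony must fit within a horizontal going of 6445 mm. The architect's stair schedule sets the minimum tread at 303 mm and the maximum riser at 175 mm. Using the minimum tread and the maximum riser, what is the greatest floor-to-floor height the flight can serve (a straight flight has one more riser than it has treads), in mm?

6445 / 303 = 21.27, so 21 treads fit.
Risers = treads + 1 = 22.
Maximum height = 22 × 175 = 3850 mm.

3850 mm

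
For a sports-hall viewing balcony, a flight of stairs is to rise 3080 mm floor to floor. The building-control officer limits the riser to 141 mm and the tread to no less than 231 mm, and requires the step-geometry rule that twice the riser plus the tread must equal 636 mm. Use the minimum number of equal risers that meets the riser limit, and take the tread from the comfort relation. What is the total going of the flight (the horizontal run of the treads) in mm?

7476 mm

3080 / 141 = 21.84, so 22 risers are needed.
Riser R = 3080 / 22 = 140 mm, within the 141 mm limit.
Tread T = 636 − 2 × 140 = 356 mm (≥ 231 mm).
Treads = 22 − 1 = 21; going = 21 × 356 = 7476 mm.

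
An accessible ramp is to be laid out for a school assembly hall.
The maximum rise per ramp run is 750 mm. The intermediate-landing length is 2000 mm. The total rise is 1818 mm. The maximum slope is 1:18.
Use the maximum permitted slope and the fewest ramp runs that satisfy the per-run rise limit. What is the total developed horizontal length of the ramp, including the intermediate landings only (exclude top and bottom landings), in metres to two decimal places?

36.72 m

1818 / 750 = 2.424 → round up to 3 ramp runs. That means 2 intermediate landings.
Ramp run (horizontal) at 1:18: 1818 × 18 = 32724 mm.
Intermediate landings: 2 × 2000 = 4000 mm.
Developed length = 32724 + 4000 = 36724 mm.
= 36.72 m.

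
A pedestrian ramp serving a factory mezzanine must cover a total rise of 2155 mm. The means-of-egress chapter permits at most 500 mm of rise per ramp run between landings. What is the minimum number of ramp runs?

5 runs

At most 500 each: 2155/500 = 4.31, giving 5 ramp runs.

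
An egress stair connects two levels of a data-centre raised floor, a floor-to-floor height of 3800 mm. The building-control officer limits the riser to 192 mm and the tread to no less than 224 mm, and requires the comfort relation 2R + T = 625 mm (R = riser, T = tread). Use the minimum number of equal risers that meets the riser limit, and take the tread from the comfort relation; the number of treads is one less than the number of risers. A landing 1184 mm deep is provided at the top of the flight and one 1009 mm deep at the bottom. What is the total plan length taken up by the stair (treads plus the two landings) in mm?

6848 mm

3800 / 192 = 19.792 → round up to 20 risers.
R = 3800 ÷ 20 = 190 mm.
Tread T = 625 − 2 × 190 = 245 mm (≥ 224 mm).
Going = (20 − 1) × 245 = 4655 mm.
Enclosure = 4655 + 1184 + 1009 = 6848 mm.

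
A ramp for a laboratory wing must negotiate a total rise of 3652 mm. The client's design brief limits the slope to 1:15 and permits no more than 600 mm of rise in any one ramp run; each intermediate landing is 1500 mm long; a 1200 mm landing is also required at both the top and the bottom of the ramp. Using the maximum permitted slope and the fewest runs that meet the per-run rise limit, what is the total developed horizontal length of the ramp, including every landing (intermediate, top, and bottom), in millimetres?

⌈3652/600⌉ = 7 ramp runs. That means 6 intermediate landings.
Horizontal run for 3652 mm of rise at 1:15 is 3652 × 15 = 54780 mm.
6 intermediate landings contribute 6 × 1500 = 9000 mm.
Top and bottom landings: 2 × 1200 = 2400 mm.
Total = 54780 + 9000 + 2400 = 66180 mm.

66180 mm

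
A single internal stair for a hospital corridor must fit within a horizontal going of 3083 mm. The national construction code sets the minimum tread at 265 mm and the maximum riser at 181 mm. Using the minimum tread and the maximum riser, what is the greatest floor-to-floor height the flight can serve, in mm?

2172 mm

Treads that fit: ⌊3083 / 265⌋ = 11.
Risers = treads + 1 = 12.
Maximum height = 12 × 181 = 2172 mm.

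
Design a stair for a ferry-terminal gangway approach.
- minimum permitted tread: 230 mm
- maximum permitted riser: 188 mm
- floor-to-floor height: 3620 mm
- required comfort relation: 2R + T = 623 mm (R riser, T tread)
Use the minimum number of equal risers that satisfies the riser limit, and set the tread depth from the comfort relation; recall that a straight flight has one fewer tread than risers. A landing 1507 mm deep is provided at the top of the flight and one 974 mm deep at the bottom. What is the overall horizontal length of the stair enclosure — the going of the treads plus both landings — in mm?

7440 mm

3620 / 188 = 19.255 → round up to 20 risers.
R = 3620 ÷ 20 = 181 mm.
T = 623 − 2·181 = 261 mm, which satisfies the 230 mm minimum.
20 risers give 19 treads; going = 19 × 261 = 4959 mm.
Add landings: 4959 + 1507 + 974 = 7440 mm.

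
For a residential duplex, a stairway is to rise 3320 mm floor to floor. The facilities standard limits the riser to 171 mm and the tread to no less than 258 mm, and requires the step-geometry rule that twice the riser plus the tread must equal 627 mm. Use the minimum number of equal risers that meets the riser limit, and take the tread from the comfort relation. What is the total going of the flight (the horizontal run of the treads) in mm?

3320 / 171 = 19.42, so 20 risers are needed.
R = 3320 ÷ 20 = 166 mm.
Tread T = 627 − 2 × 166 = 295 mm (≥ 258 mm).
20 risers give 19 treads; going = 19 × 295 = 5605 mm.

5605 mm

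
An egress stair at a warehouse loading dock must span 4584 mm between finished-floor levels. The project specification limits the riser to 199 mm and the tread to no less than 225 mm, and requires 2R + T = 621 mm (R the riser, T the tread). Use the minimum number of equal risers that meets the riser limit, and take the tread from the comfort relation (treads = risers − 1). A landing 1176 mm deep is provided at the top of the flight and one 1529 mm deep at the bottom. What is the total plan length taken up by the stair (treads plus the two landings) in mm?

8202 mm

⌈4584/199⌉ = 24 risers.
Riser R = 4584 / 24 = 191 mm, within the 199 mm limit.
Tread T = 621 − 2 × 191 = 239 mm (≥ 225 mm).
24 risers give 23 treads; going = 23 × 239 = 5497 mm.
Enclosure = 5497 + 1176 + 1529 = 8202 mm.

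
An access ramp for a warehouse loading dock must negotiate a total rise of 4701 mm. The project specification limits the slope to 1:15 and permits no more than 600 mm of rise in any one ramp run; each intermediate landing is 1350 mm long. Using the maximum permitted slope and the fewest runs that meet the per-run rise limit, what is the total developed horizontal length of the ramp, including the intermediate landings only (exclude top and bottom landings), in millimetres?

At most 600 each: 4701/600 = 7.83, giving 8 ramp runs. That means 7 intermediate landings.
Horizontal run for 4701 mm of rise at 1:15 is 4701 × 15 = 70515 mm.
7 intermediate landings contribute 7 × 1350 = 9450 mm.
Developed length = 70515 + 9450 = 79965 mm.

79965 mm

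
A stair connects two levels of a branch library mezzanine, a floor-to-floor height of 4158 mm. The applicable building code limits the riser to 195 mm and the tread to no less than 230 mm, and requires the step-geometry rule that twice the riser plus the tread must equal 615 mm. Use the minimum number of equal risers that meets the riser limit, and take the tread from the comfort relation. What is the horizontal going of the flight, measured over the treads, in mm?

4977 mm

4158 / 195 = 21.323 → round up to 22 risers.
Each riser is 4158/22 = 189 mm (≤ 195 mm).
T = 615 − 2·189 = 237 mm, which satisfies the 230 mm minimum.
Treads = 22 − 1 = 21; going = 21 × 237 = 4977 mm.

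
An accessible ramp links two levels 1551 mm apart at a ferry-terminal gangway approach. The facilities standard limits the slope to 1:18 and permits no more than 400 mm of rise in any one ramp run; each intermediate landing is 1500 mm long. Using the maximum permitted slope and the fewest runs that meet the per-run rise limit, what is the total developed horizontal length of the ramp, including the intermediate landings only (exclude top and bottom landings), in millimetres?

⌈1551/400⌉ = 4 ramp runs. That means 3 intermediate landings.
Horizontal run for 1551 mm of rise at 1:18 is 1551 × 18 = 27918 mm.
3 intermediate landings contribute 3 × 1500 = 4500 mm.
Total developed length = 27918 + 4500 = 32418 mm.

32418 mm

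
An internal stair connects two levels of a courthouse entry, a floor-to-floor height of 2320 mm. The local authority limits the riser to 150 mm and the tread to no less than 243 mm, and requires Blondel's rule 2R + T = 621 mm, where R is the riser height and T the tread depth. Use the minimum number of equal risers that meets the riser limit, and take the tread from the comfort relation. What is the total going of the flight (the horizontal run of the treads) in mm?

4965 mm

At most 150 each: 2320/150 = 15.47, giving 16 risers.
Riser R = 2320 / 16 = 145 mm, within the 150 mm limit.
Tread T = 621 − 2 × 145 = 331 mm (≥ 243 mm).
Going = (16 − 1) × 331 = 4965 mm.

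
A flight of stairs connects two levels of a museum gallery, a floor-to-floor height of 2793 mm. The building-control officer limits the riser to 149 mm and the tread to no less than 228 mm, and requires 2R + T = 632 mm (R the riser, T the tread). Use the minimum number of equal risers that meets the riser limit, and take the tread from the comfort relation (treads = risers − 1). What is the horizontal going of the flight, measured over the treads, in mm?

6084 mm

At most 149 each: 2793/149 = 18.74, giving 19 risers.
Each riser is 2793/19 = 147 mm (≤ 149 mm).
Tread T = 632 − 2 × 147 = 338 mm (≥ 228 mm).
Going = (19 − 1) × 338 = 6084 mm.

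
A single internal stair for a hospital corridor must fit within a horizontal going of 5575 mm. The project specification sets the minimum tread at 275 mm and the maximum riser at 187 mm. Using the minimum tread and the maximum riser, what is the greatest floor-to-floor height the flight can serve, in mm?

5575 / 275 = 20.27, so 20 treads fit.
Risers = treads + 1 = 21.
Maximum height = 21 × 187 = 3927 mm.

3927 mm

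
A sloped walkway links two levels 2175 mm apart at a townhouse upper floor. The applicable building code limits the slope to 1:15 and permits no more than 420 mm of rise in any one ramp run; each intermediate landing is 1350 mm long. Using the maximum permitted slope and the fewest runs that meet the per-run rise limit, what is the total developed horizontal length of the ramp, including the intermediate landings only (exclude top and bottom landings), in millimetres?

2175 / 420 = 5.179 → round up to 6 ramp runs. That means 5 intermediate landings.
Horizontal run for 2175 mm of rise at 1:15 is 2175 × 15 = 32625 mm.
5 intermediate landings contribute 5 × 1350 = 6750 mm.
Total developed length = 32625 + 6750 = 39375 mm.

39375 mm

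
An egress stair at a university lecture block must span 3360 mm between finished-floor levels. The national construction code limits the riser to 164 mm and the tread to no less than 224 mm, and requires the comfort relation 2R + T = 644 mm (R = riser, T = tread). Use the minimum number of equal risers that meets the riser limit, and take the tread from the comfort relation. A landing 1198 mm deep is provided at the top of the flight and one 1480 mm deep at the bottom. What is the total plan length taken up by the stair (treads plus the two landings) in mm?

9158 mm

At most 164 each: 3360/164 = 20.49, giving 21 risers.
Each riser is 3360/21 = 160 mm (≤ 164 mm).
Tread T = 644 − 2 × 160 = 324 mm (≥ 224 mm).
Treads = 21 − 1 = 20; going = 20 × 324 = 6480 mm.
Add landings: 6480 + 1198 + 1480 = 9158 mm.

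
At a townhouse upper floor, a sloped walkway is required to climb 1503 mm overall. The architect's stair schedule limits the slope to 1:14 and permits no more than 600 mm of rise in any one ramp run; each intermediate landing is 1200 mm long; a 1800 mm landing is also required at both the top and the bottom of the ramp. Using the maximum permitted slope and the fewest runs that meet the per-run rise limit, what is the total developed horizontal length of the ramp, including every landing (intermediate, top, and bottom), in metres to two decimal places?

At most 600 each: 1503/600 = 2.50, giving 3 ramp runs. That means 2 intermediate landings.
Horizontal run for 1503 mm of rise at 1:14 is 1503 × 14 = 21042 mm.
2 intermediate landings contribute 2 × 1200 = 2400 mm.
Top and bottom landings: 2 × 1800 = 3600 mm.
Total = 21042 + 2400 + 3600 = 27042 mm.
= 27.04 m.

27.04 m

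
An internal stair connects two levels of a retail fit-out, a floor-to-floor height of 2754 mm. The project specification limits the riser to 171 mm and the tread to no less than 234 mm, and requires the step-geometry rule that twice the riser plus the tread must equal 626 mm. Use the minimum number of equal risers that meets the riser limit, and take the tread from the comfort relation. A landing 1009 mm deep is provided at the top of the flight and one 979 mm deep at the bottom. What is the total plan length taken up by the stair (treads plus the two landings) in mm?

⌈2754/171⌉ = 17 risers.
Riser R = 2754 / 17 = 162 mm, within the 171 mm limit.
From 2R + T = 626: T = 626 − 324 = 302 mm.
Treads = 17 − 1 = 16; going = 16 × 302 = 4832 mm.
Add landings: 4832 + 1009 + 979 = 6820 mm.

6820 mm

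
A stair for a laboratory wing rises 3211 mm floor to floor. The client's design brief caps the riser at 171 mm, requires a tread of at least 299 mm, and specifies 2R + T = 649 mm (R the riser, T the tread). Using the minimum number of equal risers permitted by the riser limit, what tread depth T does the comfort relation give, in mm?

⌈3211/171⌉ = 19 risers.
R = 3211 ÷ 19 = 169 mm.
From 2R + T = 649: T = 649 − 338 = 311 mm.

311 mm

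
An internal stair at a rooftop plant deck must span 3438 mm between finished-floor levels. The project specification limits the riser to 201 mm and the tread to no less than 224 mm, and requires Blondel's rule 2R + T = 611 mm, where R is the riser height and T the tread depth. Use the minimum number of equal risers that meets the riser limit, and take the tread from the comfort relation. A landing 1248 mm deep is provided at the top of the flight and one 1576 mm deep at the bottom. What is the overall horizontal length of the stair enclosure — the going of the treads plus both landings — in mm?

3438 / 201 = 17.104 → round up to 18 risers.
Each riser is 3438/18 = 191 mm (≤ 201 mm).
Tread T = 611 − 2 × 191 = 229 mm (≥ 224 mm).
18 risers give 17 treads; going = 17 × 229 = 3893 mm.
Add landings: 3893 + 1248 + 1576 = 6717 mm.

6717 mm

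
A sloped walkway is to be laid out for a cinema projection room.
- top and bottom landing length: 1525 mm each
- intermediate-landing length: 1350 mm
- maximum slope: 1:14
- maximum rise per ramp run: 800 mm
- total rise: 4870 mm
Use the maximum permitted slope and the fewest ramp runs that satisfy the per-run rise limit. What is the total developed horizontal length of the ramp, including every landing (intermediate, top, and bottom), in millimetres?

79330 mm

⌈4870/800⌉ = 7 ramp runs. That means 6 intermediate landings.
Ramp run (horizontal) at 1:14: 4870 × 14 = 68180 mm.
6 intermediate landings contribute 6 × 1350 = 8100 mm.
Top and bottom landings: 2 × 1525 = 3050 mm.
Total = 68180 + 8100 + 3050 = 79330 mm.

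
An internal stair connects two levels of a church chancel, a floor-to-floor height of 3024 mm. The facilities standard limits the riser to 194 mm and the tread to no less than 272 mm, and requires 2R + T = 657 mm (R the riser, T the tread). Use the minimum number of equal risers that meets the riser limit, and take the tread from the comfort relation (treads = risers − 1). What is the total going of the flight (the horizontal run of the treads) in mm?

4185 mm

At most 194 each: 3024/194 = 15.59, giving 16 risers.
Riser R = 3024 / 16 = 189 mm, within the 194 mm limit.
Tread T = 657 − 2 × 189 = 279 mm (≥ 272 mm).
Treads = 16 − 1 = 15; going = 15 × 279 = 4185 mm.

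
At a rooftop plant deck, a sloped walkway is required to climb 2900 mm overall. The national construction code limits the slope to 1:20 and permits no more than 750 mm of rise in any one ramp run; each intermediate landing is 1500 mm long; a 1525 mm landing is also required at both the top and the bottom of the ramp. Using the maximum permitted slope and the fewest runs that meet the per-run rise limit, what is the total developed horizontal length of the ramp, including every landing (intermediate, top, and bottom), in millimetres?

2900 / 750 = 3.867 → round up to 4 ramp runs. That means 3 intermediate landings.
Ramp run (horizontal) at 1:20: 2900 × 20 = 58000 mm.
3 intermediate landings contribute 3 × 1500 = 4500 mm.
Top and bottom landings: 2 × 1525 = 3050 mm.
Total = 58000 + 4500 + 3050 = 65550 mm.

65550 mm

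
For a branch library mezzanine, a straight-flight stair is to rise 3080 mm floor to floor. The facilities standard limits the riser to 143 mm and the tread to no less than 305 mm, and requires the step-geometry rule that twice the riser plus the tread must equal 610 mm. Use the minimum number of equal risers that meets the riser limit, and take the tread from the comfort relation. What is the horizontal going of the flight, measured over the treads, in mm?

3080 / 143 = 21.538 → round up to 22 risers.
Each riser is 3080/22 = 140 mm (≤ 143 mm).
From 2R + T = 610: T = 610 − 280 = 330 mm.
22 risers give 21 treads; going = 21 × 330 = 6930 mm.

6930 mm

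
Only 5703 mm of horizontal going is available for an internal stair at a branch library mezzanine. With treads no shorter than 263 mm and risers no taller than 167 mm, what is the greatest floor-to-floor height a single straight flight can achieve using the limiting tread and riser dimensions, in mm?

3674 mm

5703 / 263 = 21.68, so 21 treads fit.
Risers = treads + 1 = 22.
Maximum height = 22 × 167 = 3674 mm.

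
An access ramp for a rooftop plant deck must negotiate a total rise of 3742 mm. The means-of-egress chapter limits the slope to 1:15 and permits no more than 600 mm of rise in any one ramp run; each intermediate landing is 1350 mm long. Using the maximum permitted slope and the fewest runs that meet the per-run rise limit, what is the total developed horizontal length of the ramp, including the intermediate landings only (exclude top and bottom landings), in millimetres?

64230 mm

3742 / 600 = 6.24, so 7 ramp runs are needed. That means 6 intermediate landings.
Ramp run (horizontal) at 1:15: 3742 × 15 = 56130 mm.
Intermediate landings: 6 × 1350 = 8100 mm.
Developed length = 56130 + 8100 = 64230 mm.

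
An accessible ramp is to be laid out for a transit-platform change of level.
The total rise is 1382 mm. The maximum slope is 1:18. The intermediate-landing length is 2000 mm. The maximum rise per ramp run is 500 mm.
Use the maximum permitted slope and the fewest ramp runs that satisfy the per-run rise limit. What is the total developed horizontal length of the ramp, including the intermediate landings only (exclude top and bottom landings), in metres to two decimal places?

⌈1382/500⌉ = 3 ramp runs. That means 2 intermediate landings.
Ramp run (horizontal) at 1:18: 1382 × 18 = 24876 mm.
2 intermediate landings contribute 2 × 2000 = 4000 mm.
Total developed length = 24876 + 4000 = 28876 mm.
= 28.88 m.

28.88 m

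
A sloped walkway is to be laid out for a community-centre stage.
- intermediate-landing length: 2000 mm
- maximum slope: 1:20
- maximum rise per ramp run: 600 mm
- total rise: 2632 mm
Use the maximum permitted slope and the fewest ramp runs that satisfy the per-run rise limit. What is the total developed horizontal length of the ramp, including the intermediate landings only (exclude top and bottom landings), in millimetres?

2632 / 600 = 4.387 → round up to 5 ramp runs. That means 4 intermediate landings.
Horizontal run for 2632 mm of rise at 1:20 is 2632 × 20 = 52640 mm.
Intermediate landings: 4 × 2000 = 8000 mm.
Developed length = 52640 + 8000 = 60640 mm.

60640 mm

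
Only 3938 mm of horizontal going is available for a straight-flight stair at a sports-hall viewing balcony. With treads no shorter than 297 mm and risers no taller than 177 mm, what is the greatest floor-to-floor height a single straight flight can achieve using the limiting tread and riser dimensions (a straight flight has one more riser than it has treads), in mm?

2478 mm

Treads that fit: ⌊3938 / 297⌋ = 13.
Risers = treads + 1 = 14.
Maximum height = 14 × 177 = 2478 mm.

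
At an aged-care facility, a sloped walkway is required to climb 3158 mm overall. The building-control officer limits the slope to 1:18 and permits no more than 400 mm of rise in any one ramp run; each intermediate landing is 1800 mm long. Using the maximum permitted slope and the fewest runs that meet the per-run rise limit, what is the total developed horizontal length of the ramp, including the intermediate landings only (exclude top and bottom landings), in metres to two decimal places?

3158 / 400 = 7.895 → round up to 8 ramp runs. That means 7 intermediate landings.
Ramp run (horizontal) at 1:18: 3158 × 18 = 56844 mm.
7 intermediate landings contribute 7 × 1800 = 12600 mm.
Total developed length = 56844 + 12600 = 69444 mm.
= 69.44 m.

69.44 m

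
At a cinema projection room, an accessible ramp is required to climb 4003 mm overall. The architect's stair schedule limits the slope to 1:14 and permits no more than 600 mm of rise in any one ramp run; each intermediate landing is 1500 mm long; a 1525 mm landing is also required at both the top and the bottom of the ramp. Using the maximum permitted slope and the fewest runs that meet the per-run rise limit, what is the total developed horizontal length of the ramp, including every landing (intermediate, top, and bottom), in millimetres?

4003 / 600 = 6.672 → round up to 7 ramp runs. That means 6 intermediate landings.
Horizontal run for 4003 mm of rise at 1:14 is 4003 × 14 = 56042 mm.
6 intermediate landings contribute 6 × 1500 = 9000 mm.
Top and bottom landings: 2 × 1525 = 3050 mm.
Total = 56042 + 9000 + 3050 = 68092 mm.

68092 mm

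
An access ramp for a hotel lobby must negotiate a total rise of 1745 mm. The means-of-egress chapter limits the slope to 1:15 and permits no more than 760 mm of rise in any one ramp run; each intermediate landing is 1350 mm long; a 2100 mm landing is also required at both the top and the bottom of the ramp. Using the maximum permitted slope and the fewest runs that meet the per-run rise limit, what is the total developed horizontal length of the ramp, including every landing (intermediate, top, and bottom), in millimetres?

1745 / 760 = 2.30, so 3 ramp runs are needed. That means 2 intermediate landings.
Ramp run (horizontal) at 1:15: 1745 × 15 = 26175 mm.
2 intermediate landings contribute 2 × 1350 = 2700 mm.
Top and bottom landings: 2 × 2100 = 4200 mm.
Total = 26175 + 2700 + 4200 = 33075 mm.

33075 mm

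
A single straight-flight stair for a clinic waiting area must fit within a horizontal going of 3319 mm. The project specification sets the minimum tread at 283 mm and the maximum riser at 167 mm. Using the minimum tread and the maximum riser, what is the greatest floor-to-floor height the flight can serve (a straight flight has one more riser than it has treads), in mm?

2004 mm

Treads that fit: ⌊3319 / 283⌋ = 11.
Risers = treads + 1 = 12.
Maximum height = 12 × 167 = 2004 mm.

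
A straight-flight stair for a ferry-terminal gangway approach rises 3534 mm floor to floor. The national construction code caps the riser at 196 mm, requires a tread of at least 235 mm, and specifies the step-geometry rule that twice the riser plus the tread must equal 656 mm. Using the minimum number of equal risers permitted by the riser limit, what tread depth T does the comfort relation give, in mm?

3534 / 196 = 18.03, so 19 risers are needed.
Riser R = 3534 / 19 = 186 mm, within the 196 mm limit.
From 2R + T = 656: T = 656 − 372 = 284 mm.

284 mm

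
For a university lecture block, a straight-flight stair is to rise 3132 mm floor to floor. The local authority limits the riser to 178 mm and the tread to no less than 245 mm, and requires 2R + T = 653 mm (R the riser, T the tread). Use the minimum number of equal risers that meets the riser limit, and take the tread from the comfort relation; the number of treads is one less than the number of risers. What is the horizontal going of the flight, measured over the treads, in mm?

3132 / 178 = 17.60, so 18 risers are needed.
R = 3132 ÷ 18 = 174 mm.
From 2R + T = 653: T = 653 − 348 = 305 mm.
18 risers give 17 treads; going = 17 × 305 = 5185 mm.

5185 mm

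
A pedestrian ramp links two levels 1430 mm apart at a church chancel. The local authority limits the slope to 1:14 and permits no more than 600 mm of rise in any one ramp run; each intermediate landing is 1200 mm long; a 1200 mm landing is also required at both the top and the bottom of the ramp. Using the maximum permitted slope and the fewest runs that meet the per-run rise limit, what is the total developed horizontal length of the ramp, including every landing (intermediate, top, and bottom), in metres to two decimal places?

At most 600 each: 1430/600 = 2.38, giving 3 ramp runs. That means 2 intermediate landings.
Horizontal run for 1430 mm of rise at 1:14 is 1430 × 14 = 20020 mm.
2 intermediate landings contribute 2 × 1200 = 2400 mm.
Top and bottom landings: 2 × 1200 = 2400 mm.
Total = 20020 + 2400 + 2400 = 24820 mm.
= 24.82 m.

24.82 m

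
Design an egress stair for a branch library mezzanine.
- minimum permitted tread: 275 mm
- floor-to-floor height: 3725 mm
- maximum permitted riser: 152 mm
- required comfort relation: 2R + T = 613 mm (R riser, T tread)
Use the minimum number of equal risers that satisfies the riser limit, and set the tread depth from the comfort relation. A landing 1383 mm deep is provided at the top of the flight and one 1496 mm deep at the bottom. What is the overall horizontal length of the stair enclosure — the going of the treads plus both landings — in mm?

10439 mm

⌈3725/152⌉ = 25 risers.
R = 3725 ÷ 25 = 149 mm.
Tread T = 613 − 2 × 149 = 315 mm (≥ 275 mm).
Going = (25 − 1) × 315 = 7560 mm.
Add landings: 7560 + 1383 + 1496 = 10439 mm.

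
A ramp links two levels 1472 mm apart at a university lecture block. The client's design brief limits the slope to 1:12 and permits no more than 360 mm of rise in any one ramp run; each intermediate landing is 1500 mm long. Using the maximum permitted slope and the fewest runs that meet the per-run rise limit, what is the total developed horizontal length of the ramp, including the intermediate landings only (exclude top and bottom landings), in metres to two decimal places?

1472 / 360 = 4.089 → round up to 5 ramp runs. That means 4 intermediate landings.
Horizontal run for 1472 mm of rise at 1:12 is 1472 × 12 = 17664 mm.
4 intermediate landings contribute 4 × 1500 = 6000 mm.
Developed length = 17664 + 6000 = 23664 mm.
= 23.66 m.

23.66 m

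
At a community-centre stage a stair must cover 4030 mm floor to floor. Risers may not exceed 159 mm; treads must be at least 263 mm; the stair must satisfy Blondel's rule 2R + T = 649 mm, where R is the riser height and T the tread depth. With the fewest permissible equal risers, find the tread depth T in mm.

At most 159 each: 4030/159 = 25.35, giving 26 risers.
Riser R = 4030 / 26 = 155 mm, within the 159 mm limit.
T = 649 − 2·155 = 339 mm, which satisfies the 263 mm minimum.

339 mm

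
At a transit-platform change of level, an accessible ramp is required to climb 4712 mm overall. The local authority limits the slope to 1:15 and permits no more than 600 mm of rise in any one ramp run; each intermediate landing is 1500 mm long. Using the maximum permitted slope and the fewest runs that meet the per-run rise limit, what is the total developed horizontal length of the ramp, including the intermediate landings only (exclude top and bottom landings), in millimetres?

At most 600 each: 4712/600 = 7.85, giving 8 ramp runs. That means 7 intermediate landings.
Horizontal run for 4712 mm of rise at 1:15 is 4712 × 15 = 70680 mm.
7 intermediate landings contribute 7 × 1500 = 10500 mm.
Total developed length = 70680 + 10500 = 81180 mm.

81180 mm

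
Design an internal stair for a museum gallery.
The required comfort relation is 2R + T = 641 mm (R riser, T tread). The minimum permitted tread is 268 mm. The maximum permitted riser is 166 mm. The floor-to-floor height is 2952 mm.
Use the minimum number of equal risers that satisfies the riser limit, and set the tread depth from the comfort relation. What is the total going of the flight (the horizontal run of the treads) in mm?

At most 166 each: 2952/166 = 17.78, giving 18 risers.
Each riser is 2952/18 = 164 mm (≤ 166 mm).
From 2R + T = 641: T = 641 − 328 = 313 mm.
Going = (18 − 1) × 313 = 5321 mm.

5321 mm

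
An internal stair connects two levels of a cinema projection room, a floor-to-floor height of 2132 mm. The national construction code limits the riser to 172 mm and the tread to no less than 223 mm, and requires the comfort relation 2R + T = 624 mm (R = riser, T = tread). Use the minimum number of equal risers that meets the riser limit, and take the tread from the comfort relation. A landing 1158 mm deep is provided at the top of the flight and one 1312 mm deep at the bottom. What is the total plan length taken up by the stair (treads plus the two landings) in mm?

6022 mm

⌈2132/172⌉ = 13 risers.
R = 2132 ÷ 13 = 164 mm.
Tread T = 624 − 2 × 164 = 296 mm (≥ 223 mm).
13 risers give 12 treads; going = 12 × 296 = 3552 mm.
Add landings: 3552 + 1158 + 1312 = 6022 mm.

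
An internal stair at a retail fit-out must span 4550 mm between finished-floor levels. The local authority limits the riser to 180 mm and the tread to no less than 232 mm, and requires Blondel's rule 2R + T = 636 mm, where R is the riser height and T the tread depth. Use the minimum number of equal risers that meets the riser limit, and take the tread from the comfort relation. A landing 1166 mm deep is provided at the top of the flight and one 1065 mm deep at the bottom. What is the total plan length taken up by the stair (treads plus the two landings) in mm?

9381 mm

⌈4550/180⌉ = 26 risers.
Riser R = 4550 / 26 = 175 mm, within the 180 mm limit.
From 2R + T = 636: T = 636 − 350 = 286 mm.
Going = (26 − 1) × 286 = 7150 mm.
Add landings: 7150 + 1166 + 1065 = 9381 mm.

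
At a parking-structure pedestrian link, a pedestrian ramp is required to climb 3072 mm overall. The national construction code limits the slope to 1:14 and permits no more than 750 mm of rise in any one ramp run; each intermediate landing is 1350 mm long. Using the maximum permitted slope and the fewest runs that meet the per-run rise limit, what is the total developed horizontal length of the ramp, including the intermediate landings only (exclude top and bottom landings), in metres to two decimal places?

48.41 m

At most 750 each: 3072/750 = 4.10, giving 5 ramp runs. That means 4 intermediate landings.
Horizontal run for 3072 mm of rise at 1:14 is 3072 × 14 = 43008 mm.
Intermediate landings: 4 × 1350 = 5400 mm.
Total developed length = 43008 + 5400 = 48408 mm.
= 48.41 m.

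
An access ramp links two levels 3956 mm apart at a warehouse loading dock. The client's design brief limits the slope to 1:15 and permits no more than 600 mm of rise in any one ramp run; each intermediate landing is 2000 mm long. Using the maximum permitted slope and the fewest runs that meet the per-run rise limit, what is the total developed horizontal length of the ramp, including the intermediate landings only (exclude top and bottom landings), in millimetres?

3956 / 600 = 6.59, so 7 ramp runs are needed. That means 6 intermediate landings.
Horizontal run for 3956 mm of rise at 1:15 is 3956 × 15 = 59340 mm.
Intermediate landings: 6 × 2000 = 12000 mm.
Developed length = 59340 + 12000 = 71340 mm.

71340 mm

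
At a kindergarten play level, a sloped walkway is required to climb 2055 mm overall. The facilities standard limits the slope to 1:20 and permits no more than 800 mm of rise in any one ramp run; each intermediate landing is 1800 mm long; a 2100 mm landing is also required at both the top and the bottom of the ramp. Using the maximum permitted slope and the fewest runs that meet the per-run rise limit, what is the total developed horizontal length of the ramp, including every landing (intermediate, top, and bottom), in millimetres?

At most 800 each: 2055/800 = 2.57, giving 3 ramp runs. That means 2 intermediate landings.
Horizontal run for 2055 mm of rise at 1:20 is 2055 × 20 = 41100 mm.
Intermediate landings: 2 × 1800 = 3600 mm.
Top and bottom landings: 2 × 2100 = 4200 mm.
Total = 41100 + 3600 + 4200 = 48900 mm.

48900 mm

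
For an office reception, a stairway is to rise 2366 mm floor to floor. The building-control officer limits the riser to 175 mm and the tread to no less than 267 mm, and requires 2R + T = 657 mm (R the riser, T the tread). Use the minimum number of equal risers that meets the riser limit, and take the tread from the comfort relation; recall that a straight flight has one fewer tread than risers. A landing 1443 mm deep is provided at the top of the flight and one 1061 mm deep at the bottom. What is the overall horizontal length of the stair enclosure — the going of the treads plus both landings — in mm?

6651 mm

⌈2366/175⌉ = 14 risers.
R = 2366 ÷ 14 = 169 mm.
From 2R + T = 657: T = 657 − 338 = 319 mm.
Going = (14 − 1) × 319 = 4147 mm.
Add landings: 4147 + 1443 + 1061 = 6651 mm.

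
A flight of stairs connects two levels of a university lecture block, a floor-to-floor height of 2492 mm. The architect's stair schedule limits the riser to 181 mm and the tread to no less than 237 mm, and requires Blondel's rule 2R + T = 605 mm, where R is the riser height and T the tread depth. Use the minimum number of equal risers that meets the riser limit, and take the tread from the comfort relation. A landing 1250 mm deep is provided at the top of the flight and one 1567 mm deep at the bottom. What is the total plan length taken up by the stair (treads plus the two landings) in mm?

6054 mm

⌈2492/181⌉ = 14 risers.
Each riser is 2492/14 = 178 mm (≤ 181 mm).
Tread T = 605 − 2 × 178 = 249 mm (≥ 237 mm).
14 risers give 13 treads; going = 13 × 249 = 3237 mm.
Enclosure = 3237 + 1250 + 1567 = 6054 mm.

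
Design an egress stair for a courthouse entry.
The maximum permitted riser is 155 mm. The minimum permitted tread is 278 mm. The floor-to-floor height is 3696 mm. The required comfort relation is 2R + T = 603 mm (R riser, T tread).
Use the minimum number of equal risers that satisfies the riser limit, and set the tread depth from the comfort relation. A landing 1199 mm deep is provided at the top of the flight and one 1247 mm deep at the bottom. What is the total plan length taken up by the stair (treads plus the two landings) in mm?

9231 mm

⌈3696/155⌉ = 24 risers.
Each riser is 3696/24 = 154 mm (≤ 155 mm).
Tread T = 603 − 2 × 154 = 295 mm (≥ 278 mm).
24 risers give 23 treads; going = 23 × 295 = 6785 mm.
Add landings: 6785 + 1199 + 1247 = 9231 mm.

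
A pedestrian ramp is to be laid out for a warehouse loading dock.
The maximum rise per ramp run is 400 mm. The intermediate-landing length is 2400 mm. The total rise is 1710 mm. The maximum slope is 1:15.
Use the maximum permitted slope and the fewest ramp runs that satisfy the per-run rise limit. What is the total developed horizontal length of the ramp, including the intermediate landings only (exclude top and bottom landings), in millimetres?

⌈1710/400⌉ = 5 ramp runs. That means 4 intermediate landings.
Horizontal run for 1710 mm of rise at 1:15 is 1710 × 15 = 25650 mm.
Intermediate landings: 4 × 2400 = 9600 mm.
Developed length = 25650 + 9600 = 35250 mm.

35250 mm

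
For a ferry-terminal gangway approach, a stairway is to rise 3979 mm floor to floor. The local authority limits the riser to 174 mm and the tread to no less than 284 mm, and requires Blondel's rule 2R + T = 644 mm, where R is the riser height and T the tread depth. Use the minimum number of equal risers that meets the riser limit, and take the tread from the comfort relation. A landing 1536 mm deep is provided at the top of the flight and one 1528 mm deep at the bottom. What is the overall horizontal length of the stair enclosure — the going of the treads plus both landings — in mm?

9620 mm

At most 174 each: 3979/174 = 22.87, giving 23 risers.
R = 3979 ÷ 23 = 173 mm.
From 2R + T = 644: T = 644 − 346 = 298 mm.
Going = (23 − 1) × 298 = 6556 mm.
Enclosure = 6556 + 1536 + 1528 = 9620 mm.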